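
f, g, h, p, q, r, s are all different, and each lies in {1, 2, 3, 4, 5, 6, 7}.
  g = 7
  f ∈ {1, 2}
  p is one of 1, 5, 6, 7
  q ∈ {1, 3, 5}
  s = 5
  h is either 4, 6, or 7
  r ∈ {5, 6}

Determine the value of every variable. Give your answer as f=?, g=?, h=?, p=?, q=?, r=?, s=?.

f=2, g=7, h=4, p=1, q=3, r=6, s=5

g must be 7 (only option left). Remove 7 from h, p.
s's domain is down to {5}, so s = 5. Remove 5 from p, q, r.
r has just one choice, so r = 6. Remove 6 from h, p.
That leaves h = 4.
p's domain is down to {1}, so p = 1. Remove 1 from f, q.
q has just one choice, so q = 3.
f must be 2 (only option left).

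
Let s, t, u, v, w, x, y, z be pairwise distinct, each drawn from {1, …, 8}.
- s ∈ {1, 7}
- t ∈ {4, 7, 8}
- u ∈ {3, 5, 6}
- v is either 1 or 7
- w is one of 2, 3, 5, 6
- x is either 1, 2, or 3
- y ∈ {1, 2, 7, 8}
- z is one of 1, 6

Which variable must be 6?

The 8 variables draw from only 8 values {1, 2, 3, 4, 5, 6, 7, 8}, so each is used; only t can be 4, hence t = 4.
Among the 7 still-open variables, 8 fits only y (and all 7 values in {1, 2, 3, 5, 6, 7, 8} must be used), so y = 8.
The 2 variables s and v are confined to {1, 7}, which locks those values in; drop them from x, z.
So 6 goes to z.

z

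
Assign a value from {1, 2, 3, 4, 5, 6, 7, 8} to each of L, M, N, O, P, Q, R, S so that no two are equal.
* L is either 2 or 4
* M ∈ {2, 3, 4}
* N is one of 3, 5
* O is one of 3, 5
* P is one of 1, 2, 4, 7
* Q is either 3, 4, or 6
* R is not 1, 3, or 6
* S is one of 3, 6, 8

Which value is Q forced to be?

6

Among the 8 variables, 1 fits only P (and all 8 values in {1, 2, 3, 4, 5, 6, 7, 8} must be used), so P = 1.
The 7 still-open variables draw from only 7 values {2, 3, 4, 5, 6, 7, 8}, so each is used; only R can be 7, hence R = 7.
Among the 6 still-open variables, 8 fits only S (and all 6 values in {2, 3, 4, 5, 6, 8} must be used), so S = 8.
Among the 5 still-open variables, 6 fits only Q (and all 5 values in {2, 3, 4, 5, 6} must be used), so Q = 6.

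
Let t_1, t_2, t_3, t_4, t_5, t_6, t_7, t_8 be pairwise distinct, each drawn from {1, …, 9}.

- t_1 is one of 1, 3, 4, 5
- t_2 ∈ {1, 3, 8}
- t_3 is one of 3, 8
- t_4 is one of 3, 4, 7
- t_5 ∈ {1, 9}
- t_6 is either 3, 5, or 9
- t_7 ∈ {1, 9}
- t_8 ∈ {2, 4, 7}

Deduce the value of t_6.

5

Among the 8 variables, 2 fits only t_8 (and all 8 values in {1, 2, 3, 4, 5, 7, 8, 9} must be used), so t_8 = 2.
The 7 still-open variables draw from only 7 values {1, 3, 4, 5, 7, 8, 9}, so each is used; only t_4 can be 7, hence t_4 = 7.
The 6 still-open variables together cover exactly {1, 3, 4, 5, 8, 9} — 6 values for 6 variables — and 4 appears only in t_1's list, so t_1 = 4.
Among the 5 still-open variables, 5 fits only t_6 (and all 5 values in {1, 3, 5, 8, 9} must be used), so t_6 = 5.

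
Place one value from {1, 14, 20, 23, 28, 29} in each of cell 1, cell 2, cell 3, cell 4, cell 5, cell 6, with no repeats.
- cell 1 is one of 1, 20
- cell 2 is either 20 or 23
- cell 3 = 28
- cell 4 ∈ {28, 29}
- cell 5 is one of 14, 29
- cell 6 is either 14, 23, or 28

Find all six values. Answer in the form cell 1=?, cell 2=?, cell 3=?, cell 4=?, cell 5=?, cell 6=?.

cell 3 has just one choice, so cell 3 = 28. Remove 28 from cell 4, cell 6.
cell 4's domain is down to {29}, so cell 4 = 29. Remove 29 from cell 5.
That leaves cell 5 = 14. Eliminate 14 elsewhere: cell 6.
cell 6's domain is down to {23}, so cell 6 = 23. So cell 2 can't be 23.
cell 2 has just one choice, so cell 2 = 20. Strike 20 from cell 1.
cell 1 must be 1 (only option left).

cell 1=1, cell 2=20, cell 3=28, cell 4=29, cell 5=14, cell 6=23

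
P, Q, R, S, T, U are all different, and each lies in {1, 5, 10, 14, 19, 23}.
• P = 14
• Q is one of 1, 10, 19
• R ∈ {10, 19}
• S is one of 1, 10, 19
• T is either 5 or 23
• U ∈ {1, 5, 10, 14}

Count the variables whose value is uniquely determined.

3

P must be 14 (only option left). Eliminate 14 elsewhere: U.
Among the 5 still-open variables, 23 fits only T (and all 5 values in {1, 5, 10, 19, 23} must be used), so T = 23.
Among the 4 still-open variables, 5 fits only U (and all 4 values in {1, 5, 10, 19} must be used), so U = 5.
Determined: P=14, T=23, U=5. The other variables each still have more than one consistent value. That makes 3.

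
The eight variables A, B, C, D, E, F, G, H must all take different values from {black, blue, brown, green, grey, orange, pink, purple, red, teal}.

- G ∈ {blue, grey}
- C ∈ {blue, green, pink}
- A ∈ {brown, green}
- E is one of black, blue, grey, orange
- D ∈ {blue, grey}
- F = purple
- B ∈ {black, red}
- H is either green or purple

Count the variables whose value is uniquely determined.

F must be purple (only option left). Remove purple from H.
H has just one choice, so H = green. Eliminate green elsewhere: A, C.
A has just one choice, so A = brown.
D and G share exactly the 2 values {blue, grey}; by pigeonhole those values go to them, so strike blue, grey from C, E.
C must be pink (only option left).
Determined: A=brown, C=pink, F=purple, H=green. The other variables each still have more than one consistent value. That makes 4.

4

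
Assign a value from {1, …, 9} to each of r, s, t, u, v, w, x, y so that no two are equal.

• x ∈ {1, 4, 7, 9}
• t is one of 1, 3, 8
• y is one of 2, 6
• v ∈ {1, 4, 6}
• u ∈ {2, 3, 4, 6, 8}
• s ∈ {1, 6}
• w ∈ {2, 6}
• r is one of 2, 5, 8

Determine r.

w and y between them cover only {2, 6} — a naked pair. Remove those values from r, s, u, v.
s has just one choice, so s = 1. Eliminate 1 elsewhere: t, v, x.
v has just one choice, so v = 4. Remove 4 from u, x.
t and u share exactly the 2 values {3, 8}; by pigeonhole those values go to them, so strike 3, 8 from r.
So r = 5.

5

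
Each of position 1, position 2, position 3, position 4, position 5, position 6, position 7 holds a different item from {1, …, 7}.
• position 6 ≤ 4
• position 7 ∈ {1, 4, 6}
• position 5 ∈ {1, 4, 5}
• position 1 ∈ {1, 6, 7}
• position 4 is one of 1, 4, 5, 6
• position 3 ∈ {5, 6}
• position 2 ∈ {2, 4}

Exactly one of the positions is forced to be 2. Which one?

Among the 7 variables, 3 fits only position 6 (and all 7 values in {1, 2, 3, 4, 5, 6, 7} must be used), so position 6 = 3.
The 6 still-open variables draw from only 6 values {1, 2, 4, 5, 6, 7}, so each is used; only position 2 can be 2, hence position 2 = 2.

position 2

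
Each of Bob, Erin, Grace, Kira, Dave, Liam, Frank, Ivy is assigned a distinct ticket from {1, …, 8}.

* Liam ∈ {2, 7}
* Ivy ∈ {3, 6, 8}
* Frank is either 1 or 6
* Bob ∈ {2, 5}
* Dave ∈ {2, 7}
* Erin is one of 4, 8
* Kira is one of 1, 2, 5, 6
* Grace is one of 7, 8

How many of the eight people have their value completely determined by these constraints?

4

The 8 variables together cover exactly {1, 2, 3, 4, 5, 6, 7, 8} — 8 values for 8 variables — and 3 appears only in Ivy's list, so Ivy = 3.
Among the 7 still-open variables, 4 fits only Erin (and all 7 values in {1, 2, 4, 5, 6, 7, 8} must be used), so Erin = 4.
The 6 still-open variables draw from only 6 values {1, 2, 5, 6, 7, 8}, so each is used; only Grace can be 8, hence Grace = 8.
Dave and Liam share exactly the 2 values {2, 7}; by pigeonhole those values go to them, so strike 2, 7 from Bob, Kira.
Bob's domain is down to {5}, so Bob = 5. Strike 5 from Kira.
Determined: Bob=5, Erin=4, Grace=8, Ivy=3. The other people each still have more than one consistent value. That makes 4.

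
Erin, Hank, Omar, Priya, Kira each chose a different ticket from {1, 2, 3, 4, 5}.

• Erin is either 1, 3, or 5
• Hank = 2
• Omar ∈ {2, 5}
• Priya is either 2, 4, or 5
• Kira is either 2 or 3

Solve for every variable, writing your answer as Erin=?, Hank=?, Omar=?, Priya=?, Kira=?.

Hank's domain is down to {2}, so Hank = 2. So Omar, Priya, Kira can't be 2.
Omar has just one choice, so Omar = 5. Eliminate 5 elsewhere: Erin, Priya.
Priya must be 4 (only option left).
Kira has just one choice, so Kira = 3. So Erin can't be 3.
Erin must be 1 (only option left).

Erin=1, Hank=2, Omar=5, Priya=4, Kira=3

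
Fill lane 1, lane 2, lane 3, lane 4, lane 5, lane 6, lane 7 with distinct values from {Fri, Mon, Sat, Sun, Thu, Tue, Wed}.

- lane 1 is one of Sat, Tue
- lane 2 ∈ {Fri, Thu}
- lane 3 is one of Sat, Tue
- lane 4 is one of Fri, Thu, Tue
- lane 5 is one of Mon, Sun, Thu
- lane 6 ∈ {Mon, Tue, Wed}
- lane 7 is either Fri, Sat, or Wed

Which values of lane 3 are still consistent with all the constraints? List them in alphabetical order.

The 7 variables together cover exactly {Fri, Mon, Sat, Sun, Thu, Tue, Wed} — 7 values for 7 variables — and Sun appears only in lane 5's list, so lane 5 = Sun.
The 6 still-open variables draw from only 6 values {Fri, Mon, Sat, Thu, Tue, Wed}, so each is used; only lane 6 can be Mon, hence lane 6 = Mon.
The 5 still-open variables together cover exactly {Fri, Sat, Thu, Tue, Wed} — 5 values for 5 variables — and Wed appears only in lane 7's list, so lane 7 = Wed.
The 2 variables lane 1 and lane 3 are confined to {Sat, Tue}, which locks those values in; drop them from lane 4.
No further eliminations apply; lane 3 can still be any of Sat, Tue.

Sat, Tue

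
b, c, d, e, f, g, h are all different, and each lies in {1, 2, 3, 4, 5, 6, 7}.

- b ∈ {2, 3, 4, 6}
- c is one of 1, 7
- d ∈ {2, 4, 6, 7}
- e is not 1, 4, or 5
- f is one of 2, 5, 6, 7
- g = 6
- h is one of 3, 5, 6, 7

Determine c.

1

g has just one choice, so g = 6. Remove 6 from b, d, e, f, h.
The 6 still-open variables together cover exactly {1, 2, 3, 4, 5, 7} — 6 values for 6 variables — and 1 appears only in c's list, so c = 1.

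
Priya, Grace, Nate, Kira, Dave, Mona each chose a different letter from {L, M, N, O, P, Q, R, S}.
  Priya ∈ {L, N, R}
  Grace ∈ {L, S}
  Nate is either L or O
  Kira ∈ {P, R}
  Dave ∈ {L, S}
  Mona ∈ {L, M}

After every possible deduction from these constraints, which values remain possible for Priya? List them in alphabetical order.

Grace and Dave between them cover only {L, S} — a naked pair. Remove those values from Priya, Nate, Mona.
That leaves Nate = O.
That leaves Mona = M.
No further eliminations apply; Priya can still be any of N, R.

N, R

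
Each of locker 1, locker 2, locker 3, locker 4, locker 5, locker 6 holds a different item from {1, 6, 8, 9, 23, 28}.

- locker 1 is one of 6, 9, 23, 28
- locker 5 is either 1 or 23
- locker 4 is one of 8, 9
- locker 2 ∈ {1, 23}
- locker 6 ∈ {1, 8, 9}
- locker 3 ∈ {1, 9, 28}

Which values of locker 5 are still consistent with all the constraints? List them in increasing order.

The 6 variables together cover exactly {1, 6, 8, 9, 23, 28} — 6 values for 6 variables — and 6 appears only in locker 1's list, so locker 1 = 6.
The 5 still-open variables draw from only 5 values {1, 8, 9, 23, 28}, so each is used; only locker 3 can be 28, hence locker 3 = 28.
The 2 variables locker 2 and locker 5 are confined to {1, 23}, which locks those values in; drop them from locker 6.
No further eliminations apply; locker 5 can still be any of 1, 23.

1, 23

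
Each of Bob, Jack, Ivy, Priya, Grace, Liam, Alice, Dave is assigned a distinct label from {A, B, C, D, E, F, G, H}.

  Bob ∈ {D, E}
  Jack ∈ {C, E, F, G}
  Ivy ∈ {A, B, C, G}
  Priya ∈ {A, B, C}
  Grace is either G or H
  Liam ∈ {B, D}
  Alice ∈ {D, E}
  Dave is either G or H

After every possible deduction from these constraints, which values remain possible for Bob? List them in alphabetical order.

D, E

The 8 variables together cover exactly {A, B, C, D, E, F, G, H} — 8 values for 8 variables — and F appears only in Jack's list, so Jack = F.
Bob and Alice between them cover only {D, E} — a naked pair. Remove those values from Liam.
Liam has just one choice, so Liam = B. Strike B from Ivy, Priya.
Grace and Dave share exactly the 2 values {G, H}; by pigeonhole those values go to them, so strike G, H from Ivy.
No further eliminations apply; Bob can still be any of D, E.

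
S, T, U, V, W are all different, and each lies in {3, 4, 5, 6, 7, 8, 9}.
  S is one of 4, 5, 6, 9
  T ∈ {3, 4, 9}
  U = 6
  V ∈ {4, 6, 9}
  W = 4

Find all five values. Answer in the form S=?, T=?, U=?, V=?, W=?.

U's domain is down to {6}, so U = 6. Remove 6 from S, V.
W has just one choice, so W = 4. Strike 4 from S, T, V.
V must be 9 (only option left). Eliminate 9 elsewhere: S, T.
That leaves S = 5.
T must be 3 (only option left).

S=5, T=3, U=6, V=9, W=4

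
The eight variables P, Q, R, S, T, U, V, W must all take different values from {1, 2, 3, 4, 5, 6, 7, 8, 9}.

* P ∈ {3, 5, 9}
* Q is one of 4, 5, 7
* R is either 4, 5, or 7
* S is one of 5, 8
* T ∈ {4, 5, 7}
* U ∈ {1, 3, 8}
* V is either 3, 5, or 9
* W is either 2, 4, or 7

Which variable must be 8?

Among the 8 variables, 1 fits only U (and all 8 values in {1, 2, 3, 4, 5, 7, 8, 9} must be used), so U = 1.
The 7 still-open variables draw from only 7 values {2, 3, 4, 5, 7, 8, 9}, so each is used; only W can be 2, hence W = 2.
The 6 still-open variables draw from only 6 values {3, 4, 5, 7, 8, 9}, so each is used; only S can be 8, hence S = 8.

S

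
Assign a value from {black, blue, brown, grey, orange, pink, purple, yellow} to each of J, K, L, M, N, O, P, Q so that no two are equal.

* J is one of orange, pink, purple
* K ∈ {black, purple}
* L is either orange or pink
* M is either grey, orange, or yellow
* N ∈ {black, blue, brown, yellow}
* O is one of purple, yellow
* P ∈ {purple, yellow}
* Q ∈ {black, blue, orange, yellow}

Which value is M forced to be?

grey

The 8 variables draw from only 8 values {black, blue, brown, grey, orange, pink, purple, yellow}, so each is used; only N can be brown, hence N = brown.
Among the 7 still-open variables, blue fits only Q (and all 7 values in {black, blue, grey, orange, pink, purple, yellow} must be used), so Q = blue.
The 6 still-open variables together cover exactly {black, grey, orange, pink, purple, yellow} — 6 values for 6 variables — and black appears only in K's list, so K = black.
The 5 still-open variables together cover exactly {grey, orange, pink, purple, yellow} — 5 values for 5 variables — and grey appears only in M's list, so M = grey.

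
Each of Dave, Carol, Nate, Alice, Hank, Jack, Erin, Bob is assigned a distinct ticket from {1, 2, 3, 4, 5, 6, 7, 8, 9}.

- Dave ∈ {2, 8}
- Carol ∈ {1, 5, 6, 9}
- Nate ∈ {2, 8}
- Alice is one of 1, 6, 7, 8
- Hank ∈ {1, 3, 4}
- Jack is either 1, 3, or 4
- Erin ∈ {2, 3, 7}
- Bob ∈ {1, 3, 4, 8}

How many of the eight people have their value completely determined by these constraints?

Dave and Nate between them cover only {2, 8} — a naked pair. Remove those values from Alice, Erin, Bob.
The 3 variables Hank, Jack, Bob are confined to {1, 3, 4}, which locks those values in; drop them from Carol, Alice, Erin.
Erin has just one choice, so Erin = 7. So Alice can't be 7.
Alice must be 6 (only option left). So Carol can't be 6.
Determined: Alice=6, Erin=7. The other people each still have more than one consistent value. That makes 2.

2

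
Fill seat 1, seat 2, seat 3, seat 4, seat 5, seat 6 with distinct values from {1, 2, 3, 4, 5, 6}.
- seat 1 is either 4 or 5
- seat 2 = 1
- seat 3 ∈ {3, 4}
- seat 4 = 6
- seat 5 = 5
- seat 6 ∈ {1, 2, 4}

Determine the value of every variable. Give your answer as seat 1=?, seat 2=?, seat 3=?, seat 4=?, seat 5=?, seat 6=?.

seat 2's domain is down to {1}, so seat 2 = 1. Eliminate 1 elsewhere: seat 6.
That leaves seat 4 = 6.
seat 5 has just one choice, so seat 5 = 5. Eliminate 5 elsewhere: seat 1.
seat 1's domain is down to {4}, so seat 1 = 4. Strike 4 from seat 3, seat 6.
That leaves seat 3 = 3.
seat 6 has just one choice, so seat 6 = 2.

seat 1=4, seat 2=1, seat 3=3, seat 4=6, seat 5=5, seat 6=2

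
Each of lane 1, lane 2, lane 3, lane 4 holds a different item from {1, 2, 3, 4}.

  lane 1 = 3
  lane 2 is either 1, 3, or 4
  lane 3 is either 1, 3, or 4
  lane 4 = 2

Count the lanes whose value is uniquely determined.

lane 1 has just one choice, so lane 1 = 3. So lane 2, lane 3 can't be 3.
lane 4 must be 2 (only option left).
Determined: lane 1=3, lane 4=2. The other lanes each still have more than one consistent value. That makes 2.

2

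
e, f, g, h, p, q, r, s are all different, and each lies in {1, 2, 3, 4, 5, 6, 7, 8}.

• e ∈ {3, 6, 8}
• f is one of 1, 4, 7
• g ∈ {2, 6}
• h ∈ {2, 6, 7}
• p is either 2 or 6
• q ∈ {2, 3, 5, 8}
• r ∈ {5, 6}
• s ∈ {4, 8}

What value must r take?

5

The 8 variables draw from only 8 values {1, 2, 3, 4, 5, 6, 7, 8}, so each is used; only f can be 1, hence f = 1.
The 7 still-open variables together cover exactly {2, 3, 4, 5, 6, 7, 8} — 7 values for 7 variables — and 4 appears only in s's list, so s = 4.
The 6 still-open variables draw from only 6 values {2, 3, 5, 6, 7, 8}, so each is used; only h can be 7, hence h = 7.
g and p between them cover only {2, 6} — a naked pair. Remove those values from e, q, r.
So r = 5.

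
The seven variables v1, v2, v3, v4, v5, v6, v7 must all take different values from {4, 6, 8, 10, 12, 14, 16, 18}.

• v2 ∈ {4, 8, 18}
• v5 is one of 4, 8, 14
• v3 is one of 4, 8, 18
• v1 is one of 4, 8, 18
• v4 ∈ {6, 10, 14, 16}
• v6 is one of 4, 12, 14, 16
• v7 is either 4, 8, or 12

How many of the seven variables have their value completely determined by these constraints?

3

v1, v2, v3 share exactly the 3 values {4, 8, 18}; by pigeonhole those values go to them, so strike 4, 8, 18 from v5, v6, v7.
v5 has just one choice, so v5 = 14. So v4, v6 can't be 14.
That leaves v7 = 12. Eliminate 12 elsewhere: v6.
v6's domain is down to {16}, so v6 = 16. Eliminate 16 elsewhere: v4.
Determined: v5=14, v6=16, v7=12. The other variables each still have more than one consistent value. That makes 3.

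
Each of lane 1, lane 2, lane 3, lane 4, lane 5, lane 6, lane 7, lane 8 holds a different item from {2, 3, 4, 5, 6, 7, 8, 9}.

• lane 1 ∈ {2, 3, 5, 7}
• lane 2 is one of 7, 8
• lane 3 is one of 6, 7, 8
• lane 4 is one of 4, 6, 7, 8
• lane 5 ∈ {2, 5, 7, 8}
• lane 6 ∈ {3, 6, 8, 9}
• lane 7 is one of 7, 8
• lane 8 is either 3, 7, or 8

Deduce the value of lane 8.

Among the 8 variables, 4 fits only lane 4 (and all 8 values in {2, 3, 4, 5, 6, 7, 8, 9} must be used), so lane 4 = 4.
The 7 still-open variables together cover exactly {2, 3, 5, 6, 7, 8, 9} — 7 values for 7 variables — and 9 appears only in lane 6's list, so lane 6 = 9.
The 6 still-open variables together cover exactly {2, 3, 5, 6, 7, 8} — 6 values for 6 variables — and 6 appears only in lane 3's list, so lane 3 = 6.
lane 2 and lane 7 between them cover only {7, 8} — a naked pair. Remove those values from lane 1, lane 5, lane 8.
So lane 8 = 3.

3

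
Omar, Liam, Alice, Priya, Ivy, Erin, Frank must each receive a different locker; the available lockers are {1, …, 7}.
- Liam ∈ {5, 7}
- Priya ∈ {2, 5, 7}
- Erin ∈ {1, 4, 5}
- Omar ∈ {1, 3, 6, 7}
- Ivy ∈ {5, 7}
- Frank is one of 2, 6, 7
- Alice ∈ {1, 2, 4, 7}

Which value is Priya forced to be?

The 7 variables together cover exactly {1, 2, 3, 4, 5, 6, 7} — 7 values for 7 variables — and 3 appears only in Omar's list, so Omar = 3.
The 6 still-open variables together cover exactly {1, 2, 4, 5, 6, 7} — 6 values for 6 variables — and 6 appears only in Frank's list, so Frank = 6.
Liam and Ivy between them cover only {5, 7} — a naked pair. Remove those values from Alice, Priya, Erin.
So Priya = 2.

2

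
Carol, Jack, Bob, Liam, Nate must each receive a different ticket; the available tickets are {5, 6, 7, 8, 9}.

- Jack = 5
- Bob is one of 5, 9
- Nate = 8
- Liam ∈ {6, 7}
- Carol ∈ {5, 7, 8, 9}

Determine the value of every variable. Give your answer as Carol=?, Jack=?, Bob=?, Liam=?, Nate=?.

Jack's domain is down to {5}, so Jack = 5. So Carol, Bob can't be 5.
Bob must be 9 (only option left). Eliminate 9 elsewhere: Carol.
That leaves Nate = 8. Strike 8 from Carol.
Carol must be 7 (only option left). Strike 7 from Liam.
Liam has just one choice, so Liam = 6.

Carol=7, Jack=5, Bob=9, Liam=6, Nate=8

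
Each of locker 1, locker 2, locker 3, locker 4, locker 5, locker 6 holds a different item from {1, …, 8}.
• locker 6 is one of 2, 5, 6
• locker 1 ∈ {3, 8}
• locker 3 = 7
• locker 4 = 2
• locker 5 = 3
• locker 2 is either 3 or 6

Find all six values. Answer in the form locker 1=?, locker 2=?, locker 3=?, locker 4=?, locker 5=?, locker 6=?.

locker 3 has just one choice, so locker 3 = 7.
locker 4's domain is down to {2}, so locker 4 = 2. Remove 2 from locker 6.
locker 5's domain is down to {3}, so locker 5 = 3. Strike 3 from locker 1, locker 2.
locker 1's domain is down to {8}, so locker 1 = 8.
That leaves locker 2 = 6. Strike 6 from locker 6.
locker 6 must be 5 (only option left).

locker 1=8, locker 2=6, locker 3=7, locker 4=2, locker 5=3, locker 6=5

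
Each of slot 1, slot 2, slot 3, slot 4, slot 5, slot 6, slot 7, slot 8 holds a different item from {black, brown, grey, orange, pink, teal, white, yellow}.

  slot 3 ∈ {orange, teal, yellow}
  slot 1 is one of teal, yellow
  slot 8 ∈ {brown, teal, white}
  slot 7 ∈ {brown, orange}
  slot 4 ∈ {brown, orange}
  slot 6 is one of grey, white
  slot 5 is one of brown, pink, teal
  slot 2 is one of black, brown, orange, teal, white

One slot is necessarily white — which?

The 8 variables draw from only 8 values {black, brown, grey, orange, pink, teal, white, yellow}, so each is used; only slot 2 can be black, hence slot 2 = black.
The 7 still-open variables draw from only 7 values {brown, grey, orange, pink, teal, white, yellow}, so each is used; only slot 6 can be grey, hence slot 6 = grey.
Among the 6 still-open variables, pink fits only slot 5 (and all 6 values in {brown, orange, pink, teal, white, yellow} must be used), so slot 5 = pink.
The 5 still-open variables draw from only 5 values {brown, orange, teal, white, yellow}, so each is used; only slot 8 can be white, hence slot 8 = white.

slot 8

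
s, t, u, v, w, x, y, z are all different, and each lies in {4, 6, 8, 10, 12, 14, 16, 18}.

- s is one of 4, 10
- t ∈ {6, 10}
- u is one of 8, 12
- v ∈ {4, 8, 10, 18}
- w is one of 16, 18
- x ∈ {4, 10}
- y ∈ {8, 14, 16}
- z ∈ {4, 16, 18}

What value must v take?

8

Among the 8 variables, 6 fits only t (and all 8 values in {4, 6, 8, 10, 12, 14, 16, 18} must be used), so t = 6.
The 7 still-open variables draw from only 7 values {4, 8, 10, 12, 14, 16, 18}, so each is used; only u can be 12, hence u = 12.
The 6 still-open variables together cover exactly {4, 8, 10, 14, 16, 18} — 6 values for 6 variables — and 14 appears only in y's list, so y = 14.
Among the 5 still-open variables, 8 fits only v (and all 5 values in {4, 8, 10, 16, 18} must be used), so v = 8.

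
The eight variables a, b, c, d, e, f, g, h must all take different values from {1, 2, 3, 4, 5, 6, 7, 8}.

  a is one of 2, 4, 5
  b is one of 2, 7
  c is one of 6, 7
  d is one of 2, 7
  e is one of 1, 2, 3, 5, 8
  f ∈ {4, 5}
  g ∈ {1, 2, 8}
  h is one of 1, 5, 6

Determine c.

6

The 8 variables together cover exactly {1, 2, 3, 4, 5, 6, 7, 8} — 8 values for 8 variables — and 3 appears only in e's list, so e = 3.
The 7 still-open variables draw from only 7 values {1, 2, 4, 5, 6, 7, 8}, so each is used; only g can be 8, hence g = 8.
The 6 still-open variables draw from only 6 values {1, 2, 4, 5, 6, 7}, so each is used; only h can be 1, hence h = 1.
Among the 5 still-open variables, 6 fits only c (and all 5 values in {2, 4, 5, 6, 7} must be used), so c = 6.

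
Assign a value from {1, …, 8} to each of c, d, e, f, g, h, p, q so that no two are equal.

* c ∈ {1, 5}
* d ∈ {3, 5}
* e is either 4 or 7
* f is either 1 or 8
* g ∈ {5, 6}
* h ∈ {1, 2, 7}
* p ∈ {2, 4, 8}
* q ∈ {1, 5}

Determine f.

8

The 8 variables together cover exactly {1, 2, 3, 4, 5, 6, 7, 8} — 8 values for 8 variables — and 3 appears only in d's list, so d = 3.
The 7 still-open variables together cover exactly {1, 2, 4, 5, 6, 7, 8} — 7 values for 7 variables — and 6 appears only in g's list, so g = 6.
c and q share exactly the 2 values {1, 5}; by pigeonhole those values go to them, so strike 1, 5 from f, h.
So f = 8.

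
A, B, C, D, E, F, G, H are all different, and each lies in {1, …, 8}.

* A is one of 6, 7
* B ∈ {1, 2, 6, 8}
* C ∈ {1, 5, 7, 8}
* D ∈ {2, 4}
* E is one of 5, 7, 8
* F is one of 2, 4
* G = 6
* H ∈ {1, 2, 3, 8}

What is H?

G's domain is down to {6}, so G = 6. Strike 6 from A, B.
A must be 7 (only option left). Strike 7 from C, E.
Among the 6 still-open variables, 3 fits only H (and all 6 values in {1, 2, 3, 4, 5, 8} must be used), so H = 3.

3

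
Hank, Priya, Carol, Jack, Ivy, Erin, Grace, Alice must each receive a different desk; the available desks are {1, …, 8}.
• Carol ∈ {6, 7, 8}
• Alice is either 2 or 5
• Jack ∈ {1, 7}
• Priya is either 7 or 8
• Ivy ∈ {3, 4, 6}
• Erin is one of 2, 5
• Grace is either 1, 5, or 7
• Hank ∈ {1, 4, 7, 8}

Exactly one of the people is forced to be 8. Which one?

Priya

The 8 variables together cover exactly {1, 2, 3, 4, 5, 6, 7, 8} — 8 values for 8 variables — and 3 appears only in Ivy's list, so Ivy = 3.
The 7 still-open variables together cover exactly {1, 2, 4, 5, 6, 7, 8} — 7 values for 7 variables — and 4 appears only in Hank's list, so Hank = 4.
Among the 6 still-open variables, 6 fits only Carol (and all 6 values in {1, 2, 5, 6, 7, 8} must be used), so Carol = 6.
Among the 5 still-open variables, 8 fits only Priya (and all 5 values in {1, 2, 5, 7, 8} must be used), so Priya = 8.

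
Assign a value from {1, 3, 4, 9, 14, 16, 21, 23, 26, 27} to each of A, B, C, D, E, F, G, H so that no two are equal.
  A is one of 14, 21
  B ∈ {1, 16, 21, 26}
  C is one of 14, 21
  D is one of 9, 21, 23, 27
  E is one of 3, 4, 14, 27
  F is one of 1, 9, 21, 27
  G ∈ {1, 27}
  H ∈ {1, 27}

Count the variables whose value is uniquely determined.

2

A and C between them cover only {14, 21} — a naked pair. Remove those values from B, D, E, F.
The 2 variables G and H are confined to {1, 27}, which locks those values in; drop them from B, D, E, F.
F must be 9 (only option left). Remove 9 from D.
D's domain is down to {23}, so D = 23.
Determined: D=23, F=9. The other variables each still have more than one consistent value. That makes 2.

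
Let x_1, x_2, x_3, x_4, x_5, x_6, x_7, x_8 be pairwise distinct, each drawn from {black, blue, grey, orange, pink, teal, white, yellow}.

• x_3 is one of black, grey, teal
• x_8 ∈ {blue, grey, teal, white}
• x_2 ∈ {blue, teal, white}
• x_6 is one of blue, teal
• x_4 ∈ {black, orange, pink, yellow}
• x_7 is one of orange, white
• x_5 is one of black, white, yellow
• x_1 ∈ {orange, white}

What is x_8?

grey

Among the 8 variables, pink fits only x_4 (and all 8 values in {black, blue, grey, orange, pink, teal, white, yellow} must be used), so x_4 = pink.
Among the 7 still-open variables, yellow fits only x_5 (and all 7 values in {black, blue, grey, orange, teal, white, yellow} must be used), so x_5 = yellow.
The 6 still-open variables draw from only 6 values {black, blue, grey, orange, teal, white}, so each is used; only x_3 can be black, hence x_3 = black.
Among the 5 still-open variables, grey fits only x_8 (and all 5 values in {blue, grey, orange, teal, white} must be used), so x_8 = grey.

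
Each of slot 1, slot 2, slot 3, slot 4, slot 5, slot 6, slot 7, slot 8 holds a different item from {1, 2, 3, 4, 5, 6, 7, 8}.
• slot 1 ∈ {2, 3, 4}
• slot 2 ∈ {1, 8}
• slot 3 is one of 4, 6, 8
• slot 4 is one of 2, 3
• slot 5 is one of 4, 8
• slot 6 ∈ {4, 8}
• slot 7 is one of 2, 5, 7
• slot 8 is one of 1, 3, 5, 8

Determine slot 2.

1

The 8 variables draw from only 8 values {1, 2, 3, 4, 5, 6, 7, 8}, so each is used; only slot 3 can be 6, hence slot 3 = 6.
The 7 still-open variables draw from only 7 values {1, 2, 3, 4, 5, 7, 8}, so each is used; only slot 7 can be 7, hence slot 7 = 7.
Among the 6 still-open variables, 5 fits only slot 8 (and all 6 values in {1, 2, 3, 4, 5, 8} must be used), so slot 8 = 5.
The 5 still-open variables draw from only 5 values {1, 2, 3, 4, 8}, so each is used; only slot 2 can be 1, hence slot 2 = 1.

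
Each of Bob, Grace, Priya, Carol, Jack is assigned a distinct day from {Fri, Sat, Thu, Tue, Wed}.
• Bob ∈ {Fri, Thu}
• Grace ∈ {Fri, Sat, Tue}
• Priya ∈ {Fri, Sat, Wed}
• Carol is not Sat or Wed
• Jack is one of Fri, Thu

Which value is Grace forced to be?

Among the 5 variables, Wed fits only Priya (and all 5 values in {Fri, Sat, Thu, Tue, Wed} must be used), so Priya = Wed.
The 4 still-open variables draw from only 4 values {Fri, Sat, Thu, Tue}, so each is used; only Grace can be Sat, hence Grace = Sat.

Sat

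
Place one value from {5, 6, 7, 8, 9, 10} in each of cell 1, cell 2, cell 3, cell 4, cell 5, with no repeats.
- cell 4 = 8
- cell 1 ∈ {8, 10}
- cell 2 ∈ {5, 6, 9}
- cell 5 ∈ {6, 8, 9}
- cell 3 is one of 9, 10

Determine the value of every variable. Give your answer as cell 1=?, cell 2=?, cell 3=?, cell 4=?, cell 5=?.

cell 4 must be 8 (only option left). So cell 1, cell 5 can't be 8.
cell 1 has just one choice, so cell 1 = 10. Eliminate 10 elsewhere: cell 3.
That leaves cell 3 = 9. Remove 9 from cell 2, cell 5.
That leaves cell 5 = 6. Remove 6 from cell 2.
That leaves cell 2 = 5.

cell 1=10, cell 2=5, cell 3=9, cell 4=8, cell 5=6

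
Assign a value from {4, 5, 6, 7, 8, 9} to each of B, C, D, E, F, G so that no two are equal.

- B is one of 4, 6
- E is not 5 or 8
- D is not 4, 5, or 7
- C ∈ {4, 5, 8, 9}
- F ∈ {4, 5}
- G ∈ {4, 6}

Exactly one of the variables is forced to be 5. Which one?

F

Among the 6 variables, 7 fits only E (and all 6 values in {4, 5, 6, 7, 8, 9} must be used), so E = 7.
The 2 variables B and G are confined to {4, 6}, which locks those values in; drop them from C, D, F.
So 5 goes to F.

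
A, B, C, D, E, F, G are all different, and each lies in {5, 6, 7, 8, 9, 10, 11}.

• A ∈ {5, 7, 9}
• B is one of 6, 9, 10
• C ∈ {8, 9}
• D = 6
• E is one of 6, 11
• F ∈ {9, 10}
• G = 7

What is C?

8

D must be 6 (only option left). So B, E can't be 6.
That leaves E = 11.
G must be 7 (only option left). Strike 7 from A.
The 4 still-open variables together cover exactly {5, 8, 9, 10} — 4 values for 4 variables — and 5 appears only in A's list, so A = 5.
The 3 still-open variables draw from only 3 values {8, 9, 10}, so each is used; only C can be 8, hence C = 8.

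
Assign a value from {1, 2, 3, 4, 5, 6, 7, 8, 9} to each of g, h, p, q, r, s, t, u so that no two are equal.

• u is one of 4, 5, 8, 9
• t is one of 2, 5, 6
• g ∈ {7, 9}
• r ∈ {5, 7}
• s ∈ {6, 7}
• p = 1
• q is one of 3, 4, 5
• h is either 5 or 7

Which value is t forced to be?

2

p has just one choice, so p = 1.
h and r between them cover only {5, 7} — a naked pair. Remove those values from g, q, s, t, u.
g has just one choice, so g = 9. Remove 9 from u.
That leaves s = 6. Eliminate 6 elsewhere: t.
So t = 2.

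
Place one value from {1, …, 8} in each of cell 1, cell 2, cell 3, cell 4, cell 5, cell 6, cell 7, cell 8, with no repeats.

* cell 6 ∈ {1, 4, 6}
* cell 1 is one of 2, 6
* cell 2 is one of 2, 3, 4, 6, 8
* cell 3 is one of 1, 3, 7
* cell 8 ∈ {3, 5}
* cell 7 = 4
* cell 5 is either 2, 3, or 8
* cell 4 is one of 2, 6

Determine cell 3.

7

cell 7 has just one choice, so cell 7 = 4. Remove 4 from cell 2, cell 6.
The 7 still-open variables draw from only 7 values {1, 2, 3, 5, 6, 7, 8}, so each is used; only cell 8 can be 5, hence cell 8 = 5.
Among the 6 still-open variables, 7 fits only cell 3 (and all 6 values in {1, 2, 3, 6, 7, 8} must be used), so cell 3 = 7.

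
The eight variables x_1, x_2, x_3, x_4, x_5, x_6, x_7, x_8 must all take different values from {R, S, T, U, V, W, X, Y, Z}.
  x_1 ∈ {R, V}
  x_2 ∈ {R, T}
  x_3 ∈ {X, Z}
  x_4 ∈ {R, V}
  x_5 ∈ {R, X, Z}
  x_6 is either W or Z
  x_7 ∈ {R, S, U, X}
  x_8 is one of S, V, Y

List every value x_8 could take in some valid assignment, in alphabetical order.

x_1 and x_4 share exactly the 2 values {R, V}; by pigeonhole those values go to them, so strike R, V from x_2, x_5, x_7, x_8.
x_2 has just one choice, so x_2 = T.
The 2 variables x_3 and x_5 are confined to {X, Z}, which locks those values in; drop them from x_6, x_7.
That leaves x_6 = W.
No further eliminations apply; x_8 can still be any of S, Y.

S, Y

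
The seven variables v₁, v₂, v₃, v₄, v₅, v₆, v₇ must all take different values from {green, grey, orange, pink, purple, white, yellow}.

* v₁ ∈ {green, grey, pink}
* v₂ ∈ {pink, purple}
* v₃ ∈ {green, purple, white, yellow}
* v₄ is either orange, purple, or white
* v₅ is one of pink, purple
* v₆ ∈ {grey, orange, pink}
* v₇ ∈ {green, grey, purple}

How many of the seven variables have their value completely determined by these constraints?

3

The 7 variables draw from only 7 values {green, grey, orange, pink, purple, white, yellow}, so each is used; only v₃ can be yellow, hence v₃ = yellow.
Among the 6 still-open variables, white fits only v₄ (and all 6 values in {green, grey, orange, pink, purple, white} must be used), so v₄ = white.
The 5 still-open variables draw from only 5 values {green, grey, orange, pink, purple}, so each is used; only v₆ can be orange, hence v₆ = orange.
v₂ and v₅ share exactly the 2 values {pink, purple}; by pigeonhole those values go to them, so strike pink, purple from v₁, v₇.
Determined: v₃=yellow, v₄=white, v₆=orange. The other variables each still have more than one consistent value. That makes 3.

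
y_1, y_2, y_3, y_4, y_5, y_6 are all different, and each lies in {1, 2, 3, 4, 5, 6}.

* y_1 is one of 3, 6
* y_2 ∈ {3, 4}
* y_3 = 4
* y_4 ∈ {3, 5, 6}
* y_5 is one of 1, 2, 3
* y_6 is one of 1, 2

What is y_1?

y_3 has just one choice, so y_3 = 4. So y_2 can't be 4.
That leaves y_2 = 3. Remove 3 from y_1, y_4, y_5.
So y_1 = 6.

6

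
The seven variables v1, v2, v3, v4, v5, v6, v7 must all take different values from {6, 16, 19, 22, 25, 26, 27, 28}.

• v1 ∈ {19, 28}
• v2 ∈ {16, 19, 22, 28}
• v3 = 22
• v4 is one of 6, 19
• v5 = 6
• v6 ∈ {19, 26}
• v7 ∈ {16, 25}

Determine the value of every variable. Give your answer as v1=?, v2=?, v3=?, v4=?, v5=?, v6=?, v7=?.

v1=28, v2=16, v3=22, v4=19, v5=6, v6=26, v7=25

v3 has just one choice, so v3 = 22. So v2 can't be 22.
v5's domain is down to {6}, so v5 = 6. Strike 6 from v4.
v4's domain is down to {19}, so v4 = 19. Strike 19 from v1, v2, v6.
v6 must be 26 (only option left).
v1's domain is down to {28}, so v1 = 28. So v2 can't be 28.
That leaves v2 = 16. Remove 16 from v7.
v7 must be 25 (only option left).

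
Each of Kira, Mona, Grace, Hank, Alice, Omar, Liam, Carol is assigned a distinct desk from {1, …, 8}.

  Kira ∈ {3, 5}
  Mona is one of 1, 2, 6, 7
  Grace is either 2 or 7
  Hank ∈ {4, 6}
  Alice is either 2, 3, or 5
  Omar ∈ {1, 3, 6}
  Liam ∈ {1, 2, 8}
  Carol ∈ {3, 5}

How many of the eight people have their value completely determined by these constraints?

4

The 8 variables together cover exactly {1, 2, 3, 4, 5, 6, 7, 8} — 8 values for 8 variables — and 4 appears only in Hank's list, so Hank = 4.
Among the 7 still-open variables, 8 fits only Liam (and all 7 values in {1, 2, 3, 5, 6, 7, 8} must be used), so Liam = 8.
Kira and Carol between them cover only {3, 5} — a naked pair. Remove those values from Alice, Omar.
Alice must be 2 (only option left). Strike 2 from Mona, Grace.
That leaves Grace = 7. Remove 7 from Mona.
Determined: Grace=7, Hank=4, Alice=2, Liam=8. The other people each still have more than one consistent value. That makes 4.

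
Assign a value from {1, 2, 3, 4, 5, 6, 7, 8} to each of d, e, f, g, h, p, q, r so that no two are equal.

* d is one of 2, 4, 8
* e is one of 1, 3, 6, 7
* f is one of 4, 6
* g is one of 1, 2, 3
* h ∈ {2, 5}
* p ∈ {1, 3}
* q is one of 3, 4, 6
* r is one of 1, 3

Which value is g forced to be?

2

Among the 8 variables, 5 fits only h (and all 8 values in {1, 2, 3, 4, 5, 6, 7, 8} must be used), so h = 5.
The 7 still-open variables draw from only 7 values {1, 2, 3, 4, 6, 7, 8}, so each is used; only e can be 7, hence e = 7.
The 6 still-open variables together cover exactly {1, 2, 3, 4, 6, 8} — 6 values for 6 variables — and 8 appears only in d's list, so d = 8.
The 5 still-open variables together cover exactly {1, 2, 3, 4, 6} — 5 values for 5 variables — and 2 appears only in g's list, so g = 2.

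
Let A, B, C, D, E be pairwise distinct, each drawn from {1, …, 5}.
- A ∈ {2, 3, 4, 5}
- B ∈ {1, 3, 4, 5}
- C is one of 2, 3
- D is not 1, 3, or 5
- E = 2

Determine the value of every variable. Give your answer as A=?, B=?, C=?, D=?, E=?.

A=5, B=1, C=3, D=4, E=2

E must be 2 (only option left). So A, C, D can't be 2.
C's domain is down to {3}, so C = 3. So A, B can't be 3.
D has just one choice, so D = 4. Eliminate 4 elsewhere: A, B.
That leaves A = 5. Remove 5 from B.
B has just one choice, so B = 1.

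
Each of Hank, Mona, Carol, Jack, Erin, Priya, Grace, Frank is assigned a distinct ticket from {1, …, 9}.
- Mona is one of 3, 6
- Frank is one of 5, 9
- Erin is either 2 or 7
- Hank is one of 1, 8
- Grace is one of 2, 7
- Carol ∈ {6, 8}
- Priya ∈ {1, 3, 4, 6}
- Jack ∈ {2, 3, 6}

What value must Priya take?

4

Erin and Grace share exactly the 2 values {2, 7}; by pigeonhole those values go to them, so strike 2, 7 from Jack.
Mona and Jack share exactly the 2 values {3, 6}; by pigeonhole those values go to them, so strike 3, 6 from Carol, Priya.
Carol's domain is down to {8}, so Carol = 8. Remove 8 from Hank.
Hank must be 1 (only option left). Eliminate 1 elsewhere: Priya.
So Priya = 4.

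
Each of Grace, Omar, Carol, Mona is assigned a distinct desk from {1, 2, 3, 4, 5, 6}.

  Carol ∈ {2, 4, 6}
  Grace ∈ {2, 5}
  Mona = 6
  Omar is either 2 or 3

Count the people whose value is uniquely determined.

Mona must be 6 (only option left). Remove 6 from Carol.
Determined: Mona=6. The other people each still have more than one consistent value. That makes 1.

1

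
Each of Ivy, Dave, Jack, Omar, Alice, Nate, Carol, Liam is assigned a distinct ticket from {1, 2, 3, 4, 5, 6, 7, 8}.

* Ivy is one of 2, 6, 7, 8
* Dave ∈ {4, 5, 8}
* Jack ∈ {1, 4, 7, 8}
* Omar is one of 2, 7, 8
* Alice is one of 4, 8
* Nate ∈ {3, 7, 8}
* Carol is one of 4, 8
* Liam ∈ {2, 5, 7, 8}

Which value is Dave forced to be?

The 8 variables together cover exactly {1, 2, 3, 4, 5, 6, 7, 8} — 8 values for 8 variables — and 1 appears only in Jack's list, so Jack = 1.
The 7 still-open variables together cover exactly {2, 3, 4, 5, 6, 7, 8} — 7 values for 7 variables — and 3 appears only in Nate's list, so Nate = 3.
Among the 6 still-open variables, 6 fits only Ivy (and all 6 values in {2, 4, 5, 6, 7, 8} must be used), so Ivy = 6.
The 2 variables Alice and Carol are confined to {4, 8}, which locks those values in; drop them from Dave, Omar, Liam.
So Dave = 5.

5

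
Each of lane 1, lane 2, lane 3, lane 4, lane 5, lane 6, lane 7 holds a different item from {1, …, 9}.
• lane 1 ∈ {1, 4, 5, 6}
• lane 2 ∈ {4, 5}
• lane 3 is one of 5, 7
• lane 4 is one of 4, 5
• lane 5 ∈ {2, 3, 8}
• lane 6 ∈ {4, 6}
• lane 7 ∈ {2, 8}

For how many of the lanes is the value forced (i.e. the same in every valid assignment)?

3

The 2 variables lane 2 and lane 4 are confined to {4, 5}, which locks those values in; drop them from lane 1, lane 3, lane 6.
lane 3 must be 7 (only option left).
lane 6 has just one choice, so lane 6 = 6. Remove 6 from lane 1.
lane 1 has just one choice, so lane 1 = 1.
Determined: lane 1=1, lane 3=7, lane 6=6. The other lanes each still have more than one consistent value. That makes 3.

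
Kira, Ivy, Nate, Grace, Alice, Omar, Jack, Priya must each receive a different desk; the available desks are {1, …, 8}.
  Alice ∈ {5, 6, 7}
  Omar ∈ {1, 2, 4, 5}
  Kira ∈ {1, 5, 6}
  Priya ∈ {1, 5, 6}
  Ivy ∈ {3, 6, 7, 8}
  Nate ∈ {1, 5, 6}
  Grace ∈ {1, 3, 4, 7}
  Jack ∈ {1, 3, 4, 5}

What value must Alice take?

7

The 8 variables draw from only 8 values {1, 2, 3, 4, 5, 6, 7, 8}, so each is used; only Omar can be 2, hence Omar = 2.
The 7 still-open variables together cover exactly {1, 3, 4, 5, 6, 7, 8} — 7 values for 7 variables — and 8 appears only in Ivy's list, so Ivy = 8.
Kira, Nate, Priya share exactly the 3 values {1, 5, 6}; by pigeonhole those values go to them, so strike 1, 5, 6 from Grace, Alice, Jack.
So Alice = 7.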